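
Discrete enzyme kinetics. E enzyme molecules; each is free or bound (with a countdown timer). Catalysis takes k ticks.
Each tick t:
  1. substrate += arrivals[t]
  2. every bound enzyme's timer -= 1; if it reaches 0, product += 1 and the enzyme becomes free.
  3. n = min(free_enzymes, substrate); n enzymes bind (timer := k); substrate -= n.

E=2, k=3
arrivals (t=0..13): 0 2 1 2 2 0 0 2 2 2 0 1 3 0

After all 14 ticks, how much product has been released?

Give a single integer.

t=0: arr=0 -> substrate=0 bound=0 product=0
t=1: arr=2 -> substrate=0 bound=2 product=0
t=2: arr=1 -> substrate=1 bound=2 product=0
t=3: arr=2 -> substrate=3 bound=2 product=0
t=4: arr=2 -> substrate=3 bound=2 product=2
t=5: arr=0 -> substrate=3 bound=2 product=2
t=6: arr=0 -> substrate=3 bound=2 product=2
t=7: arr=2 -> substrate=3 bound=2 product=4
t=8: arr=2 -> substrate=5 bound=2 product=4
t=9: arr=2 -> substrate=7 bound=2 product=4
t=10: arr=0 -> substrate=5 bound=2 product=6
t=11: arr=1 -> substrate=6 bound=2 product=6
t=12: arr=3 -> substrate=9 bound=2 product=6
t=13: arr=0 -> substrate=7 bound=2 product=8

Answer: 8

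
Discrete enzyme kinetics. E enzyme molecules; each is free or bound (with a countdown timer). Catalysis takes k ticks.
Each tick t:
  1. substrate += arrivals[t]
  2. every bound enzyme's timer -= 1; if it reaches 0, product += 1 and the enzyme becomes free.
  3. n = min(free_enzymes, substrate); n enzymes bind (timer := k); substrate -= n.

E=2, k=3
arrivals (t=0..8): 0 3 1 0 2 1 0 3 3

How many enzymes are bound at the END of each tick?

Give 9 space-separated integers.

Answer: 0 2 2 2 2 2 2 2 2

Derivation:
t=0: arr=0 -> substrate=0 bound=0 product=0
t=1: arr=3 -> substrate=1 bound=2 product=0
t=2: arr=1 -> substrate=2 bound=2 product=0
t=3: arr=0 -> substrate=2 bound=2 product=0
t=4: arr=2 -> substrate=2 bound=2 product=2
t=5: arr=1 -> substrate=3 bound=2 product=2
t=6: arr=0 -> substrate=3 bound=2 product=2
t=7: arr=3 -> substrate=4 bound=2 product=4
t=8: arr=3 -> substrate=7 bound=2 product=4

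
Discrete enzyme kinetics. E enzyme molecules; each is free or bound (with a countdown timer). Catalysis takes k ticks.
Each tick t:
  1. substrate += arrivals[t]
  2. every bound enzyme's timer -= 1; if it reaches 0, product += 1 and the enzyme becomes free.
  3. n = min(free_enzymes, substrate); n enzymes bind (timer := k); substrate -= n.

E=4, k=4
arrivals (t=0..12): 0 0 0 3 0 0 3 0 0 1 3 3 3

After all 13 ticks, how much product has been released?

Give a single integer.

t=0: arr=0 -> substrate=0 bound=0 product=0
t=1: arr=0 -> substrate=0 bound=0 product=0
t=2: arr=0 -> substrate=0 bound=0 product=0
t=3: arr=3 -> substrate=0 bound=3 product=0
t=4: arr=0 -> substrate=0 bound=3 product=0
t=5: arr=0 -> substrate=0 bound=3 product=0
t=6: arr=3 -> substrate=2 bound=4 product=0
t=7: arr=0 -> substrate=0 bound=3 product=3
t=8: arr=0 -> substrate=0 bound=3 product=3
t=9: arr=1 -> substrate=0 bound=4 product=3
t=10: arr=3 -> substrate=2 bound=4 product=4
t=11: arr=3 -> substrate=3 bound=4 product=6
t=12: arr=3 -> substrate=6 bound=4 product=6

Answer: 6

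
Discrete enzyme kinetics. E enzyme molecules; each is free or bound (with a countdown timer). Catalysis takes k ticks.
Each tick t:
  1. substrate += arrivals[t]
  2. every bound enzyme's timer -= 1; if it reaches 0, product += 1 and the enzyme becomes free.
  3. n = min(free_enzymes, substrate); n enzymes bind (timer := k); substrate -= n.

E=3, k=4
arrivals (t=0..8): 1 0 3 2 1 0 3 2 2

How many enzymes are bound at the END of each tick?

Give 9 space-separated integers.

Answer: 1 1 3 3 3 3 3 3 3

Derivation:
t=0: arr=1 -> substrate=0 bound=1 product=0
t=1: arr=0 -> substrate=0 bound=1 product=0
t=2: arr=3 -> substrate=1 bound=3 product=0
t=3: arr=2 -> substrate=3 bound=3 product=0
t=4: arr=1 -> substrate=3 bound=3 product=1
t=5: arr=0 -> substrate=3 bound=3 product=1
t=6: arr=3 -> substrate=4 bound=3 product=3
t=7: arr=2 -> substrate=6 bound=3 product=3
t=8: arr=2 -> substrate=7 bound=3 product=4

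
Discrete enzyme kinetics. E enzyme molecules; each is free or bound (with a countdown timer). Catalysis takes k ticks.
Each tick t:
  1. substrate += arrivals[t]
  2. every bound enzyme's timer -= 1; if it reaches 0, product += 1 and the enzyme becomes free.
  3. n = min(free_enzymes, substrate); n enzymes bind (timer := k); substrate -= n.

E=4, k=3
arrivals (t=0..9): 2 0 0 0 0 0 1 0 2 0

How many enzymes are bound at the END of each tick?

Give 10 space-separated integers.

t=0: arr=2 -> substrate=0 bound=2 product=0
t=1: arr=0 -> substrate=0 bound=2 product=0
t=2: arr=0 -> substrate=0 bound=2 product=0
t=3: arr=0 -> substrate=0 bound=0 product=2
t=4: arr=0 -> substrate=0 bound=0 product=2
t=5: arr=0 -> substrate=0 bound=0 product=2
t=6: arr=1 -> substrate=0 bound=1 product=2
t=7: arr=0 -> substrate=0 bound=1 product=2
t=8: arr=2 -> substrate=0 bound=3 product=2
t=9: arr=0 -> substrate=0 bound=2 product=3

Answer: 2 2 2 0 0 0 1 1 3 2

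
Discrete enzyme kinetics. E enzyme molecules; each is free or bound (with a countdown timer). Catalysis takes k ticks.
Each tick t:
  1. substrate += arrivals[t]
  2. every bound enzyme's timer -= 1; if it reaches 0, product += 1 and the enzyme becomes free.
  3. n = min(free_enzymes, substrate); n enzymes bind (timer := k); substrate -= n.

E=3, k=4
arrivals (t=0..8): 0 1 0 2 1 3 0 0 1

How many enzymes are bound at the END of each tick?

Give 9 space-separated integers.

Answer: 0 1 1 3 3 3 3 3 3

Derivation:
t=0: arr=0 -> substrate=0 bound=0 product=0
t=1: arr=1 -> substrate=0 bound=1 product=0
t=2: arr=0 -> substrate=0 bound=1 product=0
t=3: arr=2 -> substrate=0 bound=3 product=0
t=4: arr=1 -> substrate=1 bound=3 product=0
t=5: arr=3 -> substrate=3 bound=3 product=1
t=6: arr=0 -> substrate=3 bound=3 product=1
t=7: arr=0 -> substrate=1 bound=3 product=3
t=8: arr=1 -> substrate=2 bound=3 product=3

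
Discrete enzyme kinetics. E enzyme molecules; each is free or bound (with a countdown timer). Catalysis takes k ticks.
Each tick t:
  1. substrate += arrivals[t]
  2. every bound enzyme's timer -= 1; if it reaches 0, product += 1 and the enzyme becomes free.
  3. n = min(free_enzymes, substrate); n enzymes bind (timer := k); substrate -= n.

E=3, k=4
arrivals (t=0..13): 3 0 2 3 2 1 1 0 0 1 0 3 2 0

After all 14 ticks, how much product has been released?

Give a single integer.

Answer: 9

Derivation:
t=0: arr=3 -> substrate=0 bound=3 product=0
t=1: arr=0 -> substrate=0 bound=3 product=0
t=2: arr=2 -> substrate=2 bound=3 product=0
t=3: arr=3 -> substrate=5 bound=3 product=0
t=4: arr=2 -> substrate=4 bound=3 product=3
t=5: arr=1 -> substrate=5 bound=3 product=3
t=6: arr=1 -> substrate=6 bound=3 product=3
t=7: arr=0 -> substrate=6 bound=3 product=3
t=8: arr=0 -> substrate=3 bound=3 product=6
t=9: arr=1 -> substrate=4 bound=3 product=6
t=10: arr=0 -> substrate=4 bound=3 product=6
t=11: arr=3 -> substrate=7 bound=3 product=6
t=12: arr=2 -> substrate=6 bound=3 product=9
t=13: arr=0 -> substrate=6 bound=3 product=9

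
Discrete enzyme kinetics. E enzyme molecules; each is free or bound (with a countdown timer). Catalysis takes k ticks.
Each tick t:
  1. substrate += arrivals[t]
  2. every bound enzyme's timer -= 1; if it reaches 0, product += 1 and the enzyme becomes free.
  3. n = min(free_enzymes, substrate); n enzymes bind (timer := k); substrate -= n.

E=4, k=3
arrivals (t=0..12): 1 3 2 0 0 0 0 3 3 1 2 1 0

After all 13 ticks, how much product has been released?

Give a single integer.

t=0: arr=1 -> substrate=0 bound=1 product=0
t=1: arr=3 -> substrate=0 bound=4 product=0
t=2: arr=2 -> substrate=2 bound=4 product=0
t=3: arr=0 -> substrate=1 bound=4 product=1
t=4: arr=0 -> substrate=0 bound=2 product=4
t=5: arr=0 -> substrate=0 bound=2 product=4
t=6: arr=0 -> substrate=0 bound=1 product=5
t=7: arr=3 -> substrate=0 bound=3 product=6
t=8: arr=3 -> substrate=2 bound=4 product=6
t=9: arr=1 -> substrate=3 bound=4 product=6
t=10: arr=2 -> substrate=2 bound=4 product=9
t=11: arr=1 -> substrate=2 bound=4 product=10
t=12: arr=0 -> substrate=2 bound=4 product=10

Answer: 10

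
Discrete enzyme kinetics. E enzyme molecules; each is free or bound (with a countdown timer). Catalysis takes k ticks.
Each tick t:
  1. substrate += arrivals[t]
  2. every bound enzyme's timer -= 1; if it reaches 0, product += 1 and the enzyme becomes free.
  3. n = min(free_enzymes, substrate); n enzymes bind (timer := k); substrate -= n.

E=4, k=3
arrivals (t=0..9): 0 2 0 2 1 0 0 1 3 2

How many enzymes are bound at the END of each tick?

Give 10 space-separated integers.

t=0: arr=0 -> substrate=0 bound=0 product=0
t=1: arr=2 -> substrate=0 bound=2 product=0
t=2: arr=0 -> substrate=0 bound=2 product=0
t=3: arr=2 -> substrate=0 bound=4 product=0
t=4: arr=1 -> substrate=0 bound=3 product=2
t=5: arr=0 -> substrate=0 bound=3 product=2
t=6: arr=0 -> substrate=0 bound=1 product=4
t=7: arr=1 -> substrate=0 bound=1 product=5
t=8: arr=3 -> substrate=0 bound=4 product=5
t=9: arr=2 -> substrate=2 bound=4 product=5

Answer: 0 2 2 4 3 3 1 1 4 4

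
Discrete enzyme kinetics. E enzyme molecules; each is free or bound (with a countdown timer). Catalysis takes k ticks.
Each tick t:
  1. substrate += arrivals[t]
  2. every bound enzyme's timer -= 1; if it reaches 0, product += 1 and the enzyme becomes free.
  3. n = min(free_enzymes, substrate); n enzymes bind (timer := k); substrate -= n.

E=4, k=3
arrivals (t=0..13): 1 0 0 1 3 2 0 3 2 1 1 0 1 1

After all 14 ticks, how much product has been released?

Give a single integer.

Answer: 13

Derivation:
t=0: arr=1 -> substrate=0 bound=1 product=0
t=1: arr=0 -> substrate=0 bound=1 product=0
t=2: arr=0 -> substrate=0 bound=1 product=0
t=3: arr=1 -> substrate=0 bound=1 product=1
t=4: arr=3 -> substrate=0 bound=4 product=1
t=5: arr=2 -> substrate=2 bound=4 product=1
t=6: arr=0 -> substrate=1 bound=4 product=2
t=7: arr=3 -> substrate=1 bound=4 product=5
t=8: arr=2 -> substrate=3 bound=4 product=5
t=9: arr=1 -> substrate=3 bound=4 product=6
t=10: arr=1 -> substrate=1 bound=4 product=9
t=11: arr=0 -> substrate=1 bound=4 product=9
t=12: arr=1 -> substrate=1 bound=4 product=10
t=13: arr=1 -> substrate=0 bound=3 product=13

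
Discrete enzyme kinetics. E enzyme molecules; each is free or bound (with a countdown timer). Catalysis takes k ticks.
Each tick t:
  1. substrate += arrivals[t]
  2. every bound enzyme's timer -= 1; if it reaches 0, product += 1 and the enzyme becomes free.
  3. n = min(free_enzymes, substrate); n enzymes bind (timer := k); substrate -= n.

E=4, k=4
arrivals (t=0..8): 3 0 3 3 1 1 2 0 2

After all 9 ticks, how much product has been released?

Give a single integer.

t=0: arr=3 -> substrate=0 bound=3 product=0
t=1: arr=0 -> substrate=0 bound=3 product=0
t=2: arr=3 -> substrate=2 bound=4 product=0
t=3: arr=3 -> substrate=5 bound=4 product=0
t=4: arr=1 -> substrate=3 bound=4 product=3
t=5: arr=1 -> substrate=4 bound=4 product=3
t=6: arr=2 -> substrate=5 bound=4 product=4
t=7: arr=0 -> substrate=5 bound=4 product=4
t=8: arr=2 -> substrate=4 bound=4 product=7

Answer: 7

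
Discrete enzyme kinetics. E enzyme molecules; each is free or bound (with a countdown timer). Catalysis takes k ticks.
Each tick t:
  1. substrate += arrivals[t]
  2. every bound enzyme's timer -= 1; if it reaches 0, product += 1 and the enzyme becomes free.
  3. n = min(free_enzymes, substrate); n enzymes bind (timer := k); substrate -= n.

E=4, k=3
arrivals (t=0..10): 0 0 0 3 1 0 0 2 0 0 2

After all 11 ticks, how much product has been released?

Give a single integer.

Answer: 6

Derivation:
t=0: arr=0 -> substrate=0 bound=0 product=0
t=1: arr=0 -> substrate=0 bound=0 product=0
t=2: arr=0 -> substrate=0 bound=0 product=0
t=3: arr=3 -> substrate=0 bound=3 product=0
t=4: arr=1 -> substrate=0 bound=4 product=0
t=5: arr=0 -> substrate=0 bound=4 product=0
t=6: arr=0 -> substrate=0 bound=1 product=3
t=7: arr=2 -> substrate=0 bound=2 product=4
t=8: arr=0 -> substrate=0 bound=2 product=4
t=9: arr=0 -> substrate=0 bound=2 product=4
t=10: arr=2 -> substrate=0 bound=2 product=6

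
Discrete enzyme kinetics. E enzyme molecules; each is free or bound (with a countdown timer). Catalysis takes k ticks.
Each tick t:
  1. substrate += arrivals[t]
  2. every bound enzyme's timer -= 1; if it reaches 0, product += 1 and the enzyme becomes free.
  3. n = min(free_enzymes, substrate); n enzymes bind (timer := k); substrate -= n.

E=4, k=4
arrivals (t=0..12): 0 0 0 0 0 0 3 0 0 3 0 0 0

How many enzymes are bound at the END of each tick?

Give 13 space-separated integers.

Answer: 0 0 0 0 0 0 3 3 3 4 3 3 3

Derivation:
t=0: arr=0 -> substrate=0 bound=0 product=0
t=1: arr=0 -> substrate=0 bound=0 product=0
t=2: arr=0 -> substrate=0 bound=0 product=0
t=3: arr=0 -> substrate=0 bound=0 product=0
t=4: arr=0 -> substrate=0 bound=0 product=0
t=5: arr=0 -> substrate=0 bound=0 product=0
t=6: arr=3 -> substrate=0 bound=3 product=0
t=7: arr=0 -> substrate=0 bound=3 product=0
t=8: arr=0 -> substrate=0 bound=3 product=0
t=9: arr=3 -> substrate=2 bound=4 product=0
t=10: arr=0 -> substrate=0 bound=3 product=3
t=11: arr=0 -> substrate=0 bound=3 product=3
t=12: arr=0 -> substrate=0 bound=3 product=3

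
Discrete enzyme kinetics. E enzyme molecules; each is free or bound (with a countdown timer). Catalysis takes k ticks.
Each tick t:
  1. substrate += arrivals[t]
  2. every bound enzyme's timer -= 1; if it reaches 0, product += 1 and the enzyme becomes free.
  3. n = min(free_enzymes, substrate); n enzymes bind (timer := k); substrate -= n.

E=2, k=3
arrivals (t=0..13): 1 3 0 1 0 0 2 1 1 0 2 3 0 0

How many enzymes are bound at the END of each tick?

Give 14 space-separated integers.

t=0: arr=1 -> substrate=0 bound=1 product=0
t=1: arr=3 -> substrate=2 bound=2 product=0
t=2: arr=0 -> substrate=2 bound=2 product=0
t=3: arr=1 -> substrate=2 bound=2 product=1
t=4: arr=0 -> substrate=1 bound=2 product=2
t=5: arr=0 -> substrate=1 bound=2 product=2
t=6: arr=2 -> substrate=2 bound=2 product=3
t=7: arr=1 -> substrate=2 bound=2 product=4
t=8: arr=1 -> substrate=3 bound=2 product=4
t=9: arr=0 -> substrate=2 bound=2 product=5
t=10: arr=2 -> substrate=3 bound=2 product=6
t=11: arr=3 -> substrate=6 bound=2 product=6
t=12: arr=0 -> substrate=5 bound=2 product=7
t=13: arr=0 -> substrate=4 bound=2 product=8

Answer: 1 2 2 2 2 2 2 2 2 2 2 2 2 2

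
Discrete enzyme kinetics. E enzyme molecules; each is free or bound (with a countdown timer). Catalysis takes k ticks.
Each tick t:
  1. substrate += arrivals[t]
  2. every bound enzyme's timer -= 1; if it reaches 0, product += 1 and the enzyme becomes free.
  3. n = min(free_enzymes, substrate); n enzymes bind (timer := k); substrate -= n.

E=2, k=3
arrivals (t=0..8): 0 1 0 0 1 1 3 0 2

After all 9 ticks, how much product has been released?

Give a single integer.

Answer: 3

Derivation:
t=0: arr=0 -> substrate=0 bound=0 product=0
t=1: arr=1 -> substrate=0 bound=1 product=0
t=2: arr=0 -> substrate=0 bound=1 product=0
t=3: arr=0 -> substrate=0 bound=1 product=0
t=4: arr=1 -> substrate=0 bound=1 product=1
t=5: arr=1 -> substrate=0 bound=2 product=1
t=6: arr=3 -> substrate=3 bound=2 product=1
t=7: arr=0 -> substrate=2 bound=2 product=2
t=8: arr=2 -> substrate=3 bound=2 product=3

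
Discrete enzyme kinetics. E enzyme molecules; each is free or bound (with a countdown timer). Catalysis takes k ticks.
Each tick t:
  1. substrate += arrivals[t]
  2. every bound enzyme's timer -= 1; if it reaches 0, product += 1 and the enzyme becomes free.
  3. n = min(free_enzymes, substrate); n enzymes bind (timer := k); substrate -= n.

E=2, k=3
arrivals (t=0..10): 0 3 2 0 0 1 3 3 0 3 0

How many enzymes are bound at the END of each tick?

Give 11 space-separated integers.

t=0: arr=0 -> substrate=0 bound=0 product=0
t=1: arr=3 -> substrate=1 bound=2 product=0
t=2: arr=2 -> substrate=3 bound=2 product=0
t=3: arr=0 -> substrate=3 bound=2 product=0
t=4: arr=0 -> substrate=1 bound=2 product=2
t=5: arr=1 -> substrate=2 bound=2 product=2
t=6: arr=3 -> substrate=5 bound=2 product=2
t=7: arr=3 -> substrate=6 bound=2 product=4
t=8: arr=0 -> substrate=6 bound=2 product=4
t=9: arr=3 -> substrate=9 bound=2 product=4
t=10: arr=0 -> substrate=7 bound=2 product=6

Answer: 0 2 2 2 2 2 2 2 2 2 2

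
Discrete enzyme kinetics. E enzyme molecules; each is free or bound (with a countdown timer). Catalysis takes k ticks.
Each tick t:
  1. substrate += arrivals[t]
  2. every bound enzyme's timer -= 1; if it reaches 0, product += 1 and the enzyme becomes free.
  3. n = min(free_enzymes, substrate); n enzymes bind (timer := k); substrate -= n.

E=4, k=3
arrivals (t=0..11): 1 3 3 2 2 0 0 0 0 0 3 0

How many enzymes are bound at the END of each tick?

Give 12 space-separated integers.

Answer: 1 4 4 4 4 4 4 3 3 2 3 3

Derivation:
t=0: arr=1 -> substrate=0 bound=1 product=0
t=1: arr=3 -> substrate=0 bound=4 product=0
t=2: arr=3 -> substrate=3 bound=4 product=0
t=3: arr=2 -> substrate=4 bound=4 product=1
t=4: arr=2 -> substrate=3 bound=4 product=4
t=5: arr=0 -> substrate=3 bound=4 product=4
t=6: arr=0 -> substrate=2 bound=4 product=5
t=7: arr=0 -> substrate=0 bound=3 product=8
t=8: arr=0 -> substrate=0 bound=3 product=8
t=9: arr=0 -> substrate=0 bound=2 product=9
t=10: arr=3 -> substrate=0 bound=3 product=11
t=11: arr=0 -> substrate=0 bound=3 product=11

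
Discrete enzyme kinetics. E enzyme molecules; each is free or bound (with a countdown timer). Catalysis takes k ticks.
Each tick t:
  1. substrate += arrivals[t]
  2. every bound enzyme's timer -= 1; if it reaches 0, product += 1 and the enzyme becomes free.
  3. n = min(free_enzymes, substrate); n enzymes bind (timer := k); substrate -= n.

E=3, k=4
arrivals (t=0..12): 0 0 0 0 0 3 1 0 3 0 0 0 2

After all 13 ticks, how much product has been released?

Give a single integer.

Answer: 3

Derivation:
t=0: arr=0 -> substrate=0 bound=0 product=0
t=1: arr=0 -> substrate=0 bound=0 product=0
t=2: arr=0 -> substrate=0 bound=0 product=0
t=3: arr=0 -> substrate=0 bound=0 product=0
t=4: arr=0 -> substrate=0 bound=0 product=0
t=5: arr=3 -> substrate=0 bound=3 product=0
t=6: arr=1 -> substrate=1 bound=3 product=0
t=7: arr=0 -> substrate=1 bound=3 product=0
t=8: arr=3 -> substrate=4 bound=3 product=0
t=9: arr=0 -> substrate=1 bound=3 product=3
t=10: arr=0 -> substrate=1 bound=3 product=3
t=11: arr=0 -> substrate=1 bound=3 product=3
t=12: arr=2 -> substrate=3 bound=3 product=3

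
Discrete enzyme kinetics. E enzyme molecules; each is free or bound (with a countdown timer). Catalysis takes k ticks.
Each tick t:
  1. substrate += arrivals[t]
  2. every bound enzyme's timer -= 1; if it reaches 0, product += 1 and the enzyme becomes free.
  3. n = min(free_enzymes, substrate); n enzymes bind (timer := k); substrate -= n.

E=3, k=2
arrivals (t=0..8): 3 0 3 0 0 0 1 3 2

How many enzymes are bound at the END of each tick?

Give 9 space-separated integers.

Answer: 3 3 3 3 0 0 1 3 3

Derivation:
t=0: arr=3 -> substrate=0 bound=3 product=0
t=1: arr=0 -> substrate=0 bound=3 product=0
t=2: arr=3 -> substrate=0 bound=3 product=3
t=3: arr=0 -> substrate=0 bound=3 product=3
t=4: arr=0 -> substrate=0 bound=0 product=6
t=5: arr=0 -> substrate=0 bound=0 product=6
t=6: arr=1 -> substrate=0 bound=1 product=6
t=7: arr=3 -> substrate=1 bound=3 product=6
t=8: arr=2 -> substrate=2 bound=3 product=7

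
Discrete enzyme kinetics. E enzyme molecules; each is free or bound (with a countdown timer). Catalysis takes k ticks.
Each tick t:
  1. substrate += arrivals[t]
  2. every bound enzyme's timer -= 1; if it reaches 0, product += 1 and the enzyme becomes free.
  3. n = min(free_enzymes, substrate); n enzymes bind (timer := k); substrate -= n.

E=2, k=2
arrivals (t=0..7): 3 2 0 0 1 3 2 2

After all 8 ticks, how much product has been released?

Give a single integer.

Answer: 6

Derivation:
t=0: arr=3 -> substrate=1 bound=2 product=0
t=1: arr=2 -> substrate=3 bound=2 product=0
t=2: arr=0 -> substrate=1 bound=2 product=2
t=3: arr=0 -> substrate=1 bound=2 product=2
t=4: arr=1 -> substrate=0 bound=2 product=4
t=5: arr=3 -> substrate=3 bound=2 product=4
t=6: arr=2 -> substrate=3 bound=2 product=6
t=7: arr=2 -> substrate=5 bound=2 product=6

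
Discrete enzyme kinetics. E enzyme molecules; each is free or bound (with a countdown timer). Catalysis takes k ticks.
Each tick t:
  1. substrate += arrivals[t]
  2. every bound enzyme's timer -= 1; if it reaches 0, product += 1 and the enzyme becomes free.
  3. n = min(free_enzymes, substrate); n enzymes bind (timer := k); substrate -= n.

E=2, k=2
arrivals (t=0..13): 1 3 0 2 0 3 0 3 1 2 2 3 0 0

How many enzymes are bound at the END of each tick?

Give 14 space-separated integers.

Answer: 1 2 2 2 2 2 2 2 2 2 2 2 2 2

Derivation:
t=0: arr=1 -> substrate=0 bound=1 product=0
t=1: arr=3 -> substrate=2 bound=2 product=0
t=2: arr=0 -> substrate=1 bound=2 product=1
t=3: arr=2 -> substrate=2 bound=2 product=2
t=4: arr=0 -> substrate=1 bound=2 product=3
t=5: arr=3 -> substrate=3 bound=2 product=4
t=6: arr=0 -> substrate=2 bound=2 product=5
t=7: arr=3 -> substrate=4 bound=2 product=6
t=8: arr=1 -> substrate=4 bound=2 product=7
t=9: arr=2 -> substrate=5 bound=2 product=8
t=10: arr=2 -> substrate=6 bound=2 product=9
t=11: arr=3 -> substrate=8 bound=2 product=10
t=12: arr=0 -> substrate=7 bound=2 product=11
t=13: arr=0 -> substrate=6 bound=2 product=12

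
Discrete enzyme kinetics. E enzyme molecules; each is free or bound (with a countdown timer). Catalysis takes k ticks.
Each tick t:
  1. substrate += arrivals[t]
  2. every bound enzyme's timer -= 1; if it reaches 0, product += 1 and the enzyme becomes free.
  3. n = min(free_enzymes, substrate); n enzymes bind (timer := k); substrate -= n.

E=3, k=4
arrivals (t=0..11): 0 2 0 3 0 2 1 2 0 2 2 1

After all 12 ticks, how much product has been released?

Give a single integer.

t=0: arr=0 -> substrate=0 bound=0 product=0
t=1: arr=2 -> substrate=0 bound=2 product=0
t=2: arr=0 -> substrate=0 bound=2 product=0
t=3: arr=3 -> substrate=2 bound=3 product=0
t=4: arr=0 -> substrate=2 bound=3 product=0
t=5: arr=2 -> substrate=2 bound=3 product=2
t=6: arr=1 -> substrate=3 bound=3 product=2
t=7: arr=2 -> substrate=4 bound=3 product=3
t=8: arr=0 -> substrate=4 bound=3 product=3
t=9: arr=2 -> substrate=4 bound=3 product=5
t=10: arr=2 -> substrate=6 bound=3 product=5
t=11: arr=1 -> substrate=6 bound=3 product=6

Answer: 6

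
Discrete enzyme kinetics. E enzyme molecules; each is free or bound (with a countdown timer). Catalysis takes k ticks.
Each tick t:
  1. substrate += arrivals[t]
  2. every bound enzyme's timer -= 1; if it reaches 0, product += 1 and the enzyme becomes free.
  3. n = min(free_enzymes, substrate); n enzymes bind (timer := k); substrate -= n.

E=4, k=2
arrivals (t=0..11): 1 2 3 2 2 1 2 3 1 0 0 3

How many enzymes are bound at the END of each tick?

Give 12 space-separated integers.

Answer: 1 3 4 4 4 4 4 4 4 2 0 3

Derivation:
t=0: arr=1 -> substrate=0 bound=1 product=0
t=1: arr=2 -> substrate=0 bound=3 product=0
t=2: arr=3 -> substrate=1 bound=4 product=1
t=3: arr=2 -> substrate=1 bound=4 product=3
t=4: arr=2 -> substrate=1 bound=4 product=5
t=5: arr=1 -> substrate=0 bound=4 product=7
t=6: arr=2 -> substrate=0 bound=4 product=9
t=7: arr=3 -> substrate=1 bound=4 product=11
t=8: arr=1 -> substrate=0 bound=4 product=13
t=9: arr=0 -> substrate=0 bound=2 product=15
t=10: arr=0 -> substrate=0 bound=0 product=17
t=11: arr=3 -> substrate=0 bound=3 product=17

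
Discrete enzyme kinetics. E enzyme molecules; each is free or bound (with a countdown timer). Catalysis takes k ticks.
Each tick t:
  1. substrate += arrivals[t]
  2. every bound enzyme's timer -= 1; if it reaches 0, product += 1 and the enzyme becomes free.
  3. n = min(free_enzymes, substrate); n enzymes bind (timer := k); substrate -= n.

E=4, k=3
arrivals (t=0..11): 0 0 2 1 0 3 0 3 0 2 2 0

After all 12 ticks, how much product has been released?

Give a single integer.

Answer: 9

Derivation:
t=0: arr=0 -> substrate=0 bound=0 product=0
t=1: arr=0 -> substrate=0 bound=0 product=0
t=2: arr=2 -> substrate=0 bound=2 product=0
t=3: arr=1 -> substrate=0 bound=3 product=0
t=4: arr=0 -> substrate=0 bound=3 product=0
t=5: arr=3 -> substrate=0 bound=4 product=2
t=6: arr=0 -> substrate=0 bound=3 product=3
t=7: arr=3 -> substrate=2 bound=4 product=3
t=8: arr=0 -> substrate=0 bound=3 product=6
t=9: arr=2 -> substrate=1 bound=4 product=6
t=10: arr=2 -> substrate=2 bound=4 product=7
t=11: arr=0 -> substrate=0 bound=4 product=9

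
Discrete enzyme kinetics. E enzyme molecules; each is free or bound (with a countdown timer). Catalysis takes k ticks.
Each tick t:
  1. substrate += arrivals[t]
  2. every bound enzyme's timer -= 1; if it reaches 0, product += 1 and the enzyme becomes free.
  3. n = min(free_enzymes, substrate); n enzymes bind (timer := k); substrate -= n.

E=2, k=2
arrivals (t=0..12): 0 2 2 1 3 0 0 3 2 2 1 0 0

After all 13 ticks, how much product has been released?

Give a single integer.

t=0: arr=0 -> substrate=0 bound=0 product=0
t=1: arr=2 -> substrate=0 bound=2 product=0
t=2: arr=2 -> substrate=2 bound=2 product=0
t=3: arr=1 -> substrate=1 bound=2 product=2
t=4: arr=3 -> substrate=4 bound=2 product=2
t=5: arr=0 -> substrate=2 bound=2 product=4
t=6: arr=0 -> substrate=2 bound=2 product=4
t=7: arr=3 -> substrate=3 bound=2 product=6
t=8: arr=2 -> substrate=5 bound=2 product=6
t=9: arr=2 -> substrate=5 bound=2 product=8
t=10: arr=1 -> substrate=6 bound=2 product=8
t=11: arr=0 -> substrate=4 bound=2 product=10
t=12: arr=0 -> substrate=4 bound=2 product=10

Answer: 10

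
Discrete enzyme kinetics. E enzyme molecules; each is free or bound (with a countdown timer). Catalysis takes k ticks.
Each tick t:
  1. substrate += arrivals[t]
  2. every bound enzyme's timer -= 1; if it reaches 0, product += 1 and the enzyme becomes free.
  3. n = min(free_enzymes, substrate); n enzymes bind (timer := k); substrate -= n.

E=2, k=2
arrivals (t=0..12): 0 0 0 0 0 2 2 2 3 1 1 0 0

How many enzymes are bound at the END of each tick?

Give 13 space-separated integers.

t=0: arr=0 -> substrate=0 bound=0 product=0
t=1: arr=0 -> substrate=0 bound=0 product=0
t=2: arr=0 -> substrate=0 bound=0 product=0
t=3: arr=0 -> substrate=0 bound=0 product=0
t=4: arr=0 -> substrate=0 bound=0 product=0
t=5: arr=2 -> substrate=0 bound=2 product=0
t=6: arr=2 -> substrate=2 bound=2 product=0
t=7: arr=2 -> substrate=2 bound=2 product=2
t=8: arr=3 -> substrate=5 bound=2 product=2
t=9: arr=1 -> substrate=4 bound=2 product=4
t=10: arr=1 -> substrate=5 bound=2 product=4
t=11: arr=0 -> substrate=3 bound=2 product=6
t=12: arr=0 -> substrate=3 bound=2 product=6

Answer: 0 0 0 0 0 2 2 2 2 2 2 2 2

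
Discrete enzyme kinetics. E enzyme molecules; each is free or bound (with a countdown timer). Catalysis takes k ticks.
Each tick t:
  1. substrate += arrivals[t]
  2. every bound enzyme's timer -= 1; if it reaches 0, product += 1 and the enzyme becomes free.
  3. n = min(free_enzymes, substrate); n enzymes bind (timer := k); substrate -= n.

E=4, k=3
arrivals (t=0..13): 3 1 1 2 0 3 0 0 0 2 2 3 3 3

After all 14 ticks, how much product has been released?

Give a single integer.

Answer: 14

Derivation:
t=0: arr=3 -> substrate=0 bound=3 product=0
t=1: arr=1 -> substrate=0 bound=4 product=0
t=2: arr=1 -> substrate=1 bound=4 product=0
t=3: arr=2 -> substrate=0 bound=4 product=3
t=4: arr=0 -> substrate=0 bound=3 product=4
t=5: arr=3 -> substrate=2 bound=4 product=4
t=6: arr=0 -> substrate=0 bound=3 product=7
t=7: arr=0 -> substrate=0 bound=3 product=7
t=8: arr=0 -> substrate=0 bound=2 product=8
t=9: arr=2 -> substrate=0 bound=2 product=10
t=10: arr=2 -> substrate=0 bound=4 product=10
t=11: arr=3 -> substrate=3 bound=4 product=10
t=12: arr=3 -> substrate=4 bound=4 product=12
t=13: arr=3 -> substrate=5 bound=4 product=14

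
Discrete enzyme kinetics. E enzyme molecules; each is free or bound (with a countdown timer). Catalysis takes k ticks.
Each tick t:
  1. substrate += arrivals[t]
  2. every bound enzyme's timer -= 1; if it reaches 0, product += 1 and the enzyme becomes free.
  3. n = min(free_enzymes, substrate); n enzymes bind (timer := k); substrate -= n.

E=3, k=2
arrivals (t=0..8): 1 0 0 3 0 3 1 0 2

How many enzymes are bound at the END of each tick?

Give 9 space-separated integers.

t=0: arr=1 -> substrate=0 bound=1 product=0
t=1: arr=0 -> substrate=0 bound=1 product=0
t=2: arr=0 -> substrate=0 bound=0 product=1
t=3: arr=3 -> substrate=0 bound=3 product=1
t=4: arr=0 -> substrate=0 bound=3 product=1
t=5: arr=3 -> substrate=0 bound=3 product=4
t=6: arr=1 -> substrate=1 bound=3 product=4
t=7: arr=0 -> substrate=0 bound=1 product=7
t=8: arr=2 -> substrate=0 bound=3 product=7

Answer: 1 1 0 3 3 3 3 1 3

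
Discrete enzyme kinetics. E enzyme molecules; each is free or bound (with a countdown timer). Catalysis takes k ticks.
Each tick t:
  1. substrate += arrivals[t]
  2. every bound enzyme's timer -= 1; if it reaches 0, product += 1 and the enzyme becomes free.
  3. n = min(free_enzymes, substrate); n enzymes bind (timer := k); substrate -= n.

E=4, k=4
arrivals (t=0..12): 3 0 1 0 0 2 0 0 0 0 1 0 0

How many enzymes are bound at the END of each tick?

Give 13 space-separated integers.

t=0: arr=3 -> substrate=0 bound=3 product=0
t=1: arr=0 -> substrate=0 bound=3 product=0
t=2: arr=1 -> substrate=0 bound=4 product=0
t=3: arr=0 -> substrate=0 bound=4 product=0
t=4: arr=0 -> substrate=0 bound=1 product=3
t=5: arr=2 -> substrate=0 bound=3 product=3
t=6: arr=0 -> substrate=0 bound=2 product=4
t=7: arr=0 -> substrate=0 bound=2 product=4
t=8: arr=0 -> substrate=0 bound=2 product=4
t=9: arr=0 -> substrate=0 bound=0 product=6
t=10: arr=1 -> substrate=0 bound=1 product=6
t=11: arr=0 -> substrate=0 bound=1 product=6
t=12: arr=0 -> substrate=0 bound=1 product=6

Answer: 3 3 4 4 1 3 2 2 2 0 1 1 1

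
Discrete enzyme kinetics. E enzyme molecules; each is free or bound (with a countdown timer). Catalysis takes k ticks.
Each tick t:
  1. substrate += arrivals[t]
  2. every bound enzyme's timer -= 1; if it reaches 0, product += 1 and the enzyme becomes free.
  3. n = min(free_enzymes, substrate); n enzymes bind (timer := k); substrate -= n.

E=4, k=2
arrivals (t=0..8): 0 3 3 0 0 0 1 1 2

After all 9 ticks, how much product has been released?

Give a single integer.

Answer: 7

Derivation:
t=0: arr=0 -> substrate=0 bound=0 product=0
t=1: arr=3 -> substrate=0 bound=3 product=0
t=2: arr=3 -> substrate=2 bound=4 product=0
t=3: arr=0 -> substrate=0 bound=3 product=3
t=4: arr=0 -> substrate=0 bound=2 product=4
t=5: arr=0 -> substrate=0 bound=0 product=6
t=6: arr=1 -> substrate=0 bound=1 product=6
t=7: arr=1 -> substrate=0 bound=2 product=6
t=8: arr=2 -> substrate=0 bound=3 product=7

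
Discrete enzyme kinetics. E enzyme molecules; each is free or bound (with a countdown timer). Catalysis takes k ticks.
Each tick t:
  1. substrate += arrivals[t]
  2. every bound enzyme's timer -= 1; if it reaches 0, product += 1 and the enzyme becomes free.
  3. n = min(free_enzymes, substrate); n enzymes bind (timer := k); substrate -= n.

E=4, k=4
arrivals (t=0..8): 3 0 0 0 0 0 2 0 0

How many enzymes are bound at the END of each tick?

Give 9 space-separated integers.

t=0: arr=3 -> substrate=0 bound=3 product=0
t=1: arr=0 -> substrate=0 bound=3 product=0
t=2: arr=0 -> substrate=0 bound=3 product=0
t=3: arr=0 -> substrate=0 bound=3 product=0
t=4: arr=0 -> substrate=0 bound=0 product=3
t=5: arr=0 -> substrate=0 bound=0 product=3
t=6: arr=2 -> substrate=0 bound=2 product=3
t=7: arr=0 -> substrate=0 bound=2 product=3
t=8: arr=0 -> substrate=0 bound=2 product=3

Answer: 3 3 3 3 0 0 2 2 2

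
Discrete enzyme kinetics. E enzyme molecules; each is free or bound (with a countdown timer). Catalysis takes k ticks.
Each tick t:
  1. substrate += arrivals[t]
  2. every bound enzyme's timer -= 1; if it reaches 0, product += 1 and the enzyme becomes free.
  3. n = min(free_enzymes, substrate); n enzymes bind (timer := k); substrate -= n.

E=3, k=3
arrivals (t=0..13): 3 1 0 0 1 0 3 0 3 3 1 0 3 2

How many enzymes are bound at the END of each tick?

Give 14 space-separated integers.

Answer: 3 3 3 1 2 2 3 3 3 3 3 3 3 3

Derivation:
t=0: arr=3 -> substrate=0 bound=3 product=0
t=1: arr=1 -> substrate=1 bound=3 product=0
t=2: arr=0 -> substrate=1 bound=3 product=0
t=3: arr=0 -> substrate=0 bound=1 product=3
t=4: arr=1 -> substrate=0 bound=2 product=3
t=5: arr=0 -> substrate=0 bound=2 product=3
t=6: arr=3 -> substrate=1 bound=3 product=4
t=7: arr=0 -> substrate=0 bound=3 product=5
t=8: arr=3 -> substrate=3 bound=3 product=5
t=9: arr=3 -> substrate=4 bound=3 product=7
t=10: arr=1 -> substrate=4 bound=3 product=8
t=11: arr=0 -> substrate=4 bound=3 product=8
t=12: arr=3 -> substrate=5 bound=3 product=10
t=13: arr=2 -> substrate=6 bound=3 product=11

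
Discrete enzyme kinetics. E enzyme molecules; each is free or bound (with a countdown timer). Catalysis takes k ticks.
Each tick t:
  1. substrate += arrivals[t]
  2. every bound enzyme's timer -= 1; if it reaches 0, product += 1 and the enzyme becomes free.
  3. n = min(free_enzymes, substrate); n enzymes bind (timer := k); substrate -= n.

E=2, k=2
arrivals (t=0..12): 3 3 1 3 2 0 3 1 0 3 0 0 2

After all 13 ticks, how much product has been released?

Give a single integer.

Answer: 12

Derivation:
t=0: arr=3 -> substrate=1 bound=2 product=0
t=1: arr=3 -> substrate=4 bound=2 product=0
t=2: arr=1 -> substrate=3 bound=2 product=2
t=3: arr=3 -> substrate=6 bound=2 product=2
t=4: arr=2 -> substrate=6 bound=2 product=4
t=5: arr=0 -> substrate=6 bound=2 product=4
t=6: arr=3 -> substrate=7 bound=2 product=6
t=7: arr=1 -> substrate=8 bound=2 product=6
t=8: arr=0 -> substrate=6 bound=2 product=8
t=9: arr=3 -> substrate=9 bound=2 product=8
t=10: arr=0 -> substrate=7 bound=2 product=10
t=11: arr=0 -> substrate=7 bound=2 product=10
t=12: arr=2 -> substrate=7 bound=2 product=12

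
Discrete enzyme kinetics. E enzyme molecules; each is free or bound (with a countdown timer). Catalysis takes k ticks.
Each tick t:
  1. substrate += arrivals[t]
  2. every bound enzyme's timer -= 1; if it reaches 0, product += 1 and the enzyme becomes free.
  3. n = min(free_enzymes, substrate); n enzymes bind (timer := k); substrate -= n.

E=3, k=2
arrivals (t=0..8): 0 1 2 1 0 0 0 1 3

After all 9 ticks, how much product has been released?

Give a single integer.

t=0: arr=0 -> substrate=0 bound=0 product=0
t=1: arr=1 -> substrate=0 bound=1 product=0
t=2: arr=2 -> substrate=0 bound=3 product=0
t=3: arr=1 -> substrate=0 bound=3 product=1
t=4: arr=0 -> substrate=0 bound=1 product=3
t=5: arr=0 -> substrate=0 bound=0 product=4
t=6: arr=0 -> substrate=0 bound=0 product=4
t=7: arr=1 -> substrate=0 bound=1 product=4
t=8: arr=3 -> substrate=1 bound=3 product=4

Answer: 4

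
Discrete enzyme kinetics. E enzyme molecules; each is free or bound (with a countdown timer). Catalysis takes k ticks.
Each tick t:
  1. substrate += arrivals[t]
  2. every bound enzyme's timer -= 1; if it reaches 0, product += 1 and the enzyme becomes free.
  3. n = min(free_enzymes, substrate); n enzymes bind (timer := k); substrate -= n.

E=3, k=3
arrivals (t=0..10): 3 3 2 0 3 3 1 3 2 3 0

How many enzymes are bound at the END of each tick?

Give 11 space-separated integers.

t=0: arr=3 -> substrate=0 bound=3 product=0
t=1: arr=3 -> substrate=3 bound=3 product=0
t=2: arr=2 -> substrate=5 bound=3 product=0
t=3: arr=0 -> substrate=2 bound=3 product=3
t=4: arr=3 -> substrate=5 bound=3 product=3
t=5: arr=3 -> substrate=8 bound=3 product=3
t=6: arr=1 -> substrate=6 bound=3 product=6
t=7: arr=3 -> substrate=9 bound=3 product=6
t=8: arr=2 -> substrate=11 bound=3 product=6
t=9: arr=3 -> substrate=11 bound=3 product=9
t=10: arr=0 -> substrate=11 bound=3 product=9

Answer: 3 3 3 3 3 3 3 3 3 3 3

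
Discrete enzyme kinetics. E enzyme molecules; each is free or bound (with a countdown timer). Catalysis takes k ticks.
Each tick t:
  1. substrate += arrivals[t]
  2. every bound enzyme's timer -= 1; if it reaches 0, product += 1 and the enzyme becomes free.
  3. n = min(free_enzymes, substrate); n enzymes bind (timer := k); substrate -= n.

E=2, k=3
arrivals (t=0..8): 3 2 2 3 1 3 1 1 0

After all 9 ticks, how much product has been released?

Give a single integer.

t=0: arr=3 -> substrate=1 bound=2 product=0
t=1: arr=2 -> substrate=3 bound=2 product=0
t=2: arr=2 -> substrate=5 bound=2 product=0
t=3: arr=3 -> substrate=6 bound=2 product=2
t=4: arr=1 -> substrate=7 bound=2 product=2
t=5: arr=3 -> substrate=10 bound=2 product=2
t=6: arr=1 -> substrate=9 bound=2 product=4
t=7: arr=1 -> substrate=10 bound=2 product=4
t=8: arr=0 -> substrate=10 bound=2 product=4

Answer: 4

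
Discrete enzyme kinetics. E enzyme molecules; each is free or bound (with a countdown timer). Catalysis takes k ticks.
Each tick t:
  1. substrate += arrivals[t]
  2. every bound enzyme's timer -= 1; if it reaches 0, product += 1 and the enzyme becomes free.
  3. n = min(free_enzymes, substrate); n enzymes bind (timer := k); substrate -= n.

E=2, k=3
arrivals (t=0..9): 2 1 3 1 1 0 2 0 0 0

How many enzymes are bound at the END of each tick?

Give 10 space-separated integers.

t=0: arr=2 -> substrate=0 bound=2 product=0
t=1: arr=1 -> substrate=1 bound=2 product=0
t=2: arr=3 -> substrate=4 bound=2 product=0
t=3: arr=1 -> substrate=3 bound=2 product=2
t=4: arr=1 -> substrate=4 bound=2 product=2
t=5: arr=0 -> substrate=4 bound=2 product=2
t=6: arr=2 -> substrate=4 bound=2 product=4
t=7: arr=0 -> substrate=4 bound=2 product=4
t=8: arr=0 -> substrate=4 bound=2 product=4
t=9: arr=0 -> substrate=2 bound=2 product=6

Answer: 2 2 2 2 2 2 2 2 2 2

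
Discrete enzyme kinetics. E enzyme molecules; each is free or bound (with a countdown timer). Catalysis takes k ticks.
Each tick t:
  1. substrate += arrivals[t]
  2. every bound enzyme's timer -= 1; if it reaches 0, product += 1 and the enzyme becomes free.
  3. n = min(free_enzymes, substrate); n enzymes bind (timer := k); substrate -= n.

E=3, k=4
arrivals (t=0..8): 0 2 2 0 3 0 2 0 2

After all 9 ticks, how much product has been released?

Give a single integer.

Answer: 3

Derivation:
t=0: arr=0 -> substrate=0 bound=0 product=0
t=1: arr=2 -> substrate=0 bound=2 product=0
t=2: arr=2 -> substrate=1 bound=3 product=0
t=3: arr=0 -> substrate=1 bound=3 product=0
t=4: arr=3 -> substrate=4 bound=3 product=0
t=5: arr=0 -> substrate=2 bound=3 product=2
t=6: arr=2 -> substrate=3 bound=3 product=3
t=7: arr=0 -> substrate=3 bound=3 product=3
t=8: arr=2 -> substrate=5 bound=3 product=3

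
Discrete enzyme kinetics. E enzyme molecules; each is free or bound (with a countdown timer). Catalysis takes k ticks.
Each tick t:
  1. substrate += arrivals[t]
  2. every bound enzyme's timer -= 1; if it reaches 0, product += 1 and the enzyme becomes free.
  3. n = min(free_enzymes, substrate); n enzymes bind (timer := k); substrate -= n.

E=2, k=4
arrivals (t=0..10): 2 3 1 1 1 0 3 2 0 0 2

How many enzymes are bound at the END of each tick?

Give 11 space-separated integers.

t=0: arr=2 -> substrate=0 bound=2 product=0
t=1: arr=3 -> substrate=3 bound=2 product=0
t=2: arr=1 -> substrate=4 bound=2 product=0
t=3: arr=1 -> substrate=5 bound=2 product=0
t=4: arr=1 -> substrate=4 bound=2 product=2
t=5: arr=0 -> substrate=4 bound=2 product=2
t=6: arr=3 -> substrate=7 bound=2 product=2
t=7: arr=2 -> substrate=9 bound=2 product=2
t=8: arr=0 -> substrate=7 bound=2 product=4
t=9: arr=0 -> substrate=7 bound=2 product=4
t=10: arr=2 -> substrate=9 bound=2 product=4

Answer: 2 2 2 2 2 2 2 2 2 2 2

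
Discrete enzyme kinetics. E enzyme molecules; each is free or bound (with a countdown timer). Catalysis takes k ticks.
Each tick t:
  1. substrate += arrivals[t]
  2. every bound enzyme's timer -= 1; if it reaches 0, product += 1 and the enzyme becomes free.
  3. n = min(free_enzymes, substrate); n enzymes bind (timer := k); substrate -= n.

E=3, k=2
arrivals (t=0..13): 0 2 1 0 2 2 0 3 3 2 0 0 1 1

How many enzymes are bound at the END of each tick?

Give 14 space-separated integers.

t=0: arr=0 -> substrate=0 bound=0 product=0
t=1: arr=2 -> substrate=0 bound=2 product=0
t=2: arr=1 -> substrate=0 bound=3 product=0
t=3: arr=0 -> substrate=0 bound=1 product=2
t=4: arr=2 -> substrate=0 bound=2 product=3
t=5: arr=2 -> substrate=1 bound=3 product=3
t=6: arr=0 -> substrate=0 bound=2 product=5
t=7: arr=3 -> substrate=1 bound=3 product=6
t=8: arr=3 -> substrate=3 bound=3 product=7
t=9: arr=2 -> substrate=3 bound=3 product=9
t=10: arr=0 -> substrate=2 bound=3 product=10
t=11: arr=0 -> substrate=0 bound=3 product=12
t=12: arr=1 -> substrate=0 bound=3 product=13
t=13: arr=1 -> substrate=0 bound=2 product=15

Answer: 0 2 3 1 2 3 2 3 3 3 3 3 3 2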